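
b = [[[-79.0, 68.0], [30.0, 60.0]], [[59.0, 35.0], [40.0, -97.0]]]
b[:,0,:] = [[-79.0, 68.0], [59.0, 35.0]]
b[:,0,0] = [-79.0, 59.0]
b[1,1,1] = -97.0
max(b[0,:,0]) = 30.0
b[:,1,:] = [[30.0, 60.0], [40.0, -97.0]]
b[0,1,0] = 30.0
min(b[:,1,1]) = -97.0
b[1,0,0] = 59.0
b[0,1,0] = 30.0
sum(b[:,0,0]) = -20.0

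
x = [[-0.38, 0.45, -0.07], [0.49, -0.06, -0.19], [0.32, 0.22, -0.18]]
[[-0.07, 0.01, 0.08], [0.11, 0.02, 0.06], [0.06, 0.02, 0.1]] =x @[[0.14, 0.01, 0.08], [-0.08, 0.02, 0.21], [-0.21, -0.07, -0.18]]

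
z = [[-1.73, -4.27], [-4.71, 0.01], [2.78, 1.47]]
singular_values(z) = [6.3, 3.69]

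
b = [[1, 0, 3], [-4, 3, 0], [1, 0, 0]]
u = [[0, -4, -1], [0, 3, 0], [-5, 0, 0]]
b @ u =[[-15, -4, -1], [0, 25, 4], [0, -4, -1]]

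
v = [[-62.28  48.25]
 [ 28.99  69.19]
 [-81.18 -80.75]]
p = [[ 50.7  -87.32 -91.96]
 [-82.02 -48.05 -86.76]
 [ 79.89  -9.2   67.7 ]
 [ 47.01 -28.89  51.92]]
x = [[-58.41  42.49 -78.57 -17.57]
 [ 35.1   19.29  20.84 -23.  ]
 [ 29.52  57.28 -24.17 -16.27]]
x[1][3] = -23.0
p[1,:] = [-82.02, -48.05, -86.76]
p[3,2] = 51.92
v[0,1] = 48.25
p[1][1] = -48.05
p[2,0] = 79.89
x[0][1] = 42.49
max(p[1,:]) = -48.05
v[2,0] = -81.18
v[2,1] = -80.75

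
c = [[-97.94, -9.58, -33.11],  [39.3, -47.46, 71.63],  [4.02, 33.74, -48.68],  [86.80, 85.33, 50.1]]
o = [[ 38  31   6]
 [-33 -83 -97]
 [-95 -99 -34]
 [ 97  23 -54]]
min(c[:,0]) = -97.94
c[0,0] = -97.94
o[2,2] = -34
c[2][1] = 33.74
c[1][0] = 39.3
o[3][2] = -54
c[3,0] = 86.8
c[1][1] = -47.46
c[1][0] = 39.3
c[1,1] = -47.46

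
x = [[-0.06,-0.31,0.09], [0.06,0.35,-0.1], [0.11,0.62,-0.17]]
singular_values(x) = [0.82, 0.01, 0.0]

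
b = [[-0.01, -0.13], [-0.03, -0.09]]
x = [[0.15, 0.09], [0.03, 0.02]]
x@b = [[-0.00, -0.03],  [-0.00, -0.01]]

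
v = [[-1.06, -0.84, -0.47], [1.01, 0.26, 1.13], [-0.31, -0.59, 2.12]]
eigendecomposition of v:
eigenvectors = [[-0.52+0.41j, -0.52-0.41j, (-0.26+0j)], [0.74+0.00j, 0.74-0.00j, 0.43+0.00j], [(0.09+0.08j), (0.09-0.08j), (0.86+0j)]]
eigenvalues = [(-0.3+0.67j), (-0.3-0.67j), (1.92+0j)]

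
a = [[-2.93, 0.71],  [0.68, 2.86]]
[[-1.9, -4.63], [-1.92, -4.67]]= a @ [[0.46, 1.12], [-0.78, -1.9]]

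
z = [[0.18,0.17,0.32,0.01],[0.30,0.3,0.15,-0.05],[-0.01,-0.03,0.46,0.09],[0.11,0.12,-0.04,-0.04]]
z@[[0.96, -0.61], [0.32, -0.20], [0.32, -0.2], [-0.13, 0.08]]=[[0.33, -0.21], [0.44, -0.28], [0.12, -0.07], [0.14, -0.09]]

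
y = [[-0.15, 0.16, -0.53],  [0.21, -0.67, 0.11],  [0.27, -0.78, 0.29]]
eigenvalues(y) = [-0.34, -0.22, 0.03]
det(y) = 0.00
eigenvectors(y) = [[0.69, 0.85, -0.94],[0.58, 0.46, -0.24],[0.42, 0.25, 0.24]]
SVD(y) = [[-0.33, -0.92, 0.21], [0.58, -0.38, -0.72], [0.74, -0.11, 0.66]] @ diag([1.1792504188313173, 0.45700271408792353, 0.004119344903511079]) @ [[0.32, -0.87, 0.39], [0.06, 0.42, 0.90], [-0.95, -0.26, 0.19]]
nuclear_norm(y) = 1.64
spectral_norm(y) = 1.18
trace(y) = -0.53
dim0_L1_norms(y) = [0.63, 1.61, 0.93]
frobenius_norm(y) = 1.26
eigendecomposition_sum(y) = [[0.92, -2.37, 1.19],[0.78, -2.00, 1.0],[0.57, -1.45, 0.73]] + [[-1.04, 2.41, -1.61], [-0.56, 1.29, -0.86], [-0.31, 0.71, -0.47]] + [[-0.03, 0.12, -0.11], [-0.01, 0.03, -0.03], [0.01, -0.03, 0.03]]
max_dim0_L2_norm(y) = 1.04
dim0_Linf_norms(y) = [0.27, 0.78, 0.53]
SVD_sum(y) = [[-0.12, 0.34, -0.15], [0.22, -0.6, 0.27], [0.28, -0.76, 0.34]] + [[-0.03, -0.18, -0.38], [-0.01, -0.07, -0.16], [-0.00, -0.02, -0.05]] + [[-0.0, -0.0, 0.00], [0.00, 0.0, -0.00], [-0.0, -0.00, 0.00]]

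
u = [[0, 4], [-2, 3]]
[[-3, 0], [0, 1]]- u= [[-3, -4], [2, -2]]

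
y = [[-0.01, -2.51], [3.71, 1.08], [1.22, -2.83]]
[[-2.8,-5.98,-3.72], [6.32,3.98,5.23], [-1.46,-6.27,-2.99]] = y@[[1.38, 0.38, 0.98], [1.11, 2.38, 1.48]]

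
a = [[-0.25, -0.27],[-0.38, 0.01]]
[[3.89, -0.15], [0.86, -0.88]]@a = [[-0.92, -1.05], [0.12, -0.24]]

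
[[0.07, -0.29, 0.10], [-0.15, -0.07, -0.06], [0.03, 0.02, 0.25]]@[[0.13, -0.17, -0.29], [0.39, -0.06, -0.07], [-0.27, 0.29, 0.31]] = [[-0.13, 0.03, 0.03], [-0.03, 0.01, 0.03], [-0.06, 0.07, 0.07]]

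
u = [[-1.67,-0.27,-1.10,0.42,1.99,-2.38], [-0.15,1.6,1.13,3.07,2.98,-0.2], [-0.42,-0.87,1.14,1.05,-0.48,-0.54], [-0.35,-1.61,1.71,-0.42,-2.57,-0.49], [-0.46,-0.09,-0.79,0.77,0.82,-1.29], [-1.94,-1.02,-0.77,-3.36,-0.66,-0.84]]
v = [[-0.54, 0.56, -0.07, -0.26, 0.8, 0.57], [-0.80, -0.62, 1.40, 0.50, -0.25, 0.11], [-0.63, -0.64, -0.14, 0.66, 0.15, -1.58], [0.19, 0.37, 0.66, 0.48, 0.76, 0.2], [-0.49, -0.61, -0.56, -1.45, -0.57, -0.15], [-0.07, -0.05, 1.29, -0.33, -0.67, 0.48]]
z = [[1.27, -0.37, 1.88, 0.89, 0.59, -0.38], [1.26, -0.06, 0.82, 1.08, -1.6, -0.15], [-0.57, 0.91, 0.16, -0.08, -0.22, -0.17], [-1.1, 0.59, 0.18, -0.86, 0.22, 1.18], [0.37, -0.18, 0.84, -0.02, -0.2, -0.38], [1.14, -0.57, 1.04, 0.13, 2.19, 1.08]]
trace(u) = 0.63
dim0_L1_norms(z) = [5.71, 2.68, 4.92, 3.06, 5.02, 3.34]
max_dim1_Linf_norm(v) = 1.58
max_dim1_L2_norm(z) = 2.95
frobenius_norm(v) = 4.00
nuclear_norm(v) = 8.48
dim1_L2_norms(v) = [1.28, 1.82, 1.94, 1.21, 1.84, 1.57]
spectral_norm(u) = 6.34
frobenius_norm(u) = 8.61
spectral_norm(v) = 2.33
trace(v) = -0.91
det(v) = 1.61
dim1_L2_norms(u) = [3.72, 4.71, 1.96, 3.56, 1.94, 4.22]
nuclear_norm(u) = 16.09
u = z @ v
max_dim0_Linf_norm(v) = 1.58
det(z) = -2.62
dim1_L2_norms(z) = [2.56, 2.45, 1.12, 1.94, 1.03, 2.95]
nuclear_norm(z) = 10.28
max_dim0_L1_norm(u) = 9.5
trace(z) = 1.39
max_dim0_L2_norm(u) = 4.77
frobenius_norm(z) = 5.23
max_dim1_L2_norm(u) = 4.71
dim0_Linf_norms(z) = [1.27, 0.91, 1.88, 1.08, 2.19, 1.18]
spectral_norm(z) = 3.72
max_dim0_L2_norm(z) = 2.8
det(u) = -4.14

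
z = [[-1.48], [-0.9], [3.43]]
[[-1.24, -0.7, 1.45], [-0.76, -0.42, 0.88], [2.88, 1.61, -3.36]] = z@[[0.84,  0.47,  -0.98]]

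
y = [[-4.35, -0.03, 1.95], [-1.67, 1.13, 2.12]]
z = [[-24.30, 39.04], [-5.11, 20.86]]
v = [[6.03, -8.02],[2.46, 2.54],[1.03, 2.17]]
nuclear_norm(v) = 14.18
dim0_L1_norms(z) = [29.41, 59.9]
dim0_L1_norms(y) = [6.02, 1.16, 4.07]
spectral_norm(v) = 10.12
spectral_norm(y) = 5.39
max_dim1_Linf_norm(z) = 39.04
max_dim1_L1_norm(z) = 63.34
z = y @ v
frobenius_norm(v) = 10.91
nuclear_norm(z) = 56.49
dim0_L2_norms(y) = [4.66, 1.13, 2.88]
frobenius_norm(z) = 50.75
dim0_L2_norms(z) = [24.83, 44.26]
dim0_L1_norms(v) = [9.52, 12.73]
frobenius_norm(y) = 5.59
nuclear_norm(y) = 6.89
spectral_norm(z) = 50.38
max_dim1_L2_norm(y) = 4.77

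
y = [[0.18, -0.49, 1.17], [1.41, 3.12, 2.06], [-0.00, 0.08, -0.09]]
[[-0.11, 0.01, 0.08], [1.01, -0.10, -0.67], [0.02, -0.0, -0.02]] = y@[[0.78, -0.08, -0.52], [0.09, -0.01, -0.06], [-0.18, 0.02, 0.12]]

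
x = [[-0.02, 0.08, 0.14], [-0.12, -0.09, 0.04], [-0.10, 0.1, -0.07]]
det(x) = -0.00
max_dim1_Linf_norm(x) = 0.14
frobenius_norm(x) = 0.27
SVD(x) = [[-0.94, 0.17, 0.29], [-0.3, -0.08, -0.95], [-0.14, -0.98, 0.12]] @ diag([0.1633590967120258, 0.1577374923320736, 0.15437839562004782]) @ [[0.42, -0.38, -0.82],[0.66, -0.49, 0.57],[0.62, 0.78, -0.04]]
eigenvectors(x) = [[0.70+0.00j, (0.7-0j), -0.21+0.00j], [(-0.09+0.46j), -0.09-0.46j, (-0.75+0j)], [(0.09+0.53j), (0.09-0.53j), (0.63+0j)]]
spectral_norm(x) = 0.16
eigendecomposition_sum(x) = [[-0.01+0.08j, 0.05-0.01j, (0.06+0.01j)], [-0.05-0.01j, (-0+0.04j), (-0.02+0.04j)], [(-0.06+0j), (0.01+0.04j), -0.00+0.05j]] + [[(-0.01-0.08j), (0.05+0.01j), (0.06-0.01j)], [(-0.05+0.01j), (-0-0.04j), -0.02-0.04j], [(-0.06-0j), 0.01-0.04j, (-0-0.05j)]] + [[-0.01+0.00j, -0.02+0.00j, 0.02+0.00j], [-0.02+0.00j, (-0.09+0j), (0.08+0j)], [0.02-0.00j, (0.07-0j), (-0.06-0j)]]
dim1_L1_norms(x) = [0.24, 0.25, 0.27]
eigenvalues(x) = [(-0.01+0.16j), (-0.01-0.16j), (-0.16+0j)]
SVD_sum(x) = [[-0.07, 0.06, 0.13], [-0.02, 0.02, 0.04], [-0.01, 0.01, 0.02]] + [[0.02, -0.01, 0.02], [-0.01, 0.01, -0.01], [-0.1, 0.08, -0.09]] + [[0.03, 0.03, -0.0], [-0.09, -0.11, 0.01], [0.01, 0.02, -0.00]]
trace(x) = -0.18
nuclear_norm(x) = 0.48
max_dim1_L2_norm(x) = 0.16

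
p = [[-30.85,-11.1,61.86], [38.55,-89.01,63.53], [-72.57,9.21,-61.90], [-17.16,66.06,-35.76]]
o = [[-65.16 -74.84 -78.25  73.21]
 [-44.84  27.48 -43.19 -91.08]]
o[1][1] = 27.48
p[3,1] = 66.06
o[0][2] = -78.25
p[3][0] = -17.16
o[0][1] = -74.84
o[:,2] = [-78.25, -43.19]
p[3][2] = -35.76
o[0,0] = -65.16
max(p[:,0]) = 38.55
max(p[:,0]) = 38.55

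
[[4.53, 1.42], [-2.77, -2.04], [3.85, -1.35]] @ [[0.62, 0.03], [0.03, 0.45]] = [[2.85, 0.77], [-1.78, -1.00], [2.35, -0.49]]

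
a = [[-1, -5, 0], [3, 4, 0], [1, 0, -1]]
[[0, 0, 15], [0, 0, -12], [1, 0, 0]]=a@[[0, 0, 0], [0, 0, -3], [-1, 0, 0]]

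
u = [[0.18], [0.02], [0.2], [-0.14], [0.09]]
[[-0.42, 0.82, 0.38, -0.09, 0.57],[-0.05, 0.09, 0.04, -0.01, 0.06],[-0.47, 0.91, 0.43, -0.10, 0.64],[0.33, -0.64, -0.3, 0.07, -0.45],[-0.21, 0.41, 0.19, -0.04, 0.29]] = u @ [[-2.34, 4.55, 2.13, -0.49, 3.19]]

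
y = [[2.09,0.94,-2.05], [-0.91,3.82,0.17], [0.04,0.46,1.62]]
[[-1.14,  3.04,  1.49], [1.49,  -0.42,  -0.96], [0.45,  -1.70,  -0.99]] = y@ [[-0.46,  0.39,  0.23], [0.27,  0.03,  -0.17], [0.21,  -1.07,  -0.57]]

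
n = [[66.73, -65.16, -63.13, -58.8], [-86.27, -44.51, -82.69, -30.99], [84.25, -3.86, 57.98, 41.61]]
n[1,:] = [-86.27, -44.51, -82.69, -30.99]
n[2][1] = -3.86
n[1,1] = -44.51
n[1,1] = -44.51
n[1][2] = -82.69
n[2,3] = 41.61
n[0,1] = -65.16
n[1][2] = -82.69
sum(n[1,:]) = -244.46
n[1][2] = -82.69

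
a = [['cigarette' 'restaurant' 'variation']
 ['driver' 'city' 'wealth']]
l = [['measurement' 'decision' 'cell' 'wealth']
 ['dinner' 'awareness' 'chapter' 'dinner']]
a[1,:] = ['driver', 'city', 'wealth']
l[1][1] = 'awareness'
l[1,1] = 'awareness'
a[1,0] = 'driver'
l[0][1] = 'decision'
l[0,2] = 'cell'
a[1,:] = ['driver', 'city', 'wealth']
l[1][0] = 'dinner'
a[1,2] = 'wealth'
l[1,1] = 'awareness'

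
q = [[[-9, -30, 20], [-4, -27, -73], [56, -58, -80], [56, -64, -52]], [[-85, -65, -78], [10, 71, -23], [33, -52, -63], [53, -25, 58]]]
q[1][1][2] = -23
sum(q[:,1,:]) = -46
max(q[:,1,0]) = 10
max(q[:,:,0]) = 56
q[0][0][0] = -9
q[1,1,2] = -23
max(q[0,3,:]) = 56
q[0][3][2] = -52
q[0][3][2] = -52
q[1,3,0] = 53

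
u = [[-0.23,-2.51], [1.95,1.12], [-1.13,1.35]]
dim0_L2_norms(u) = [2.27, 3.06]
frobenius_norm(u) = 3.81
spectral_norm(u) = 3.12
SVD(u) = [[-0.80,-0.2],[0.51,-0.73],[0.32,0.66]] @ diag([3.1161796681419887, 2.1905990678027982]) @ [[0.26, 0.97], [-0.97, 0.26]]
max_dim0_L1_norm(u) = 4.98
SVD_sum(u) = [[-0.65, -2.40], [0.41, 1.53], [0.26, 0.97]] + [[0.42, -0.11], [1.54, -0.41], [-1.39, 0.38]]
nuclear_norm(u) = 5.31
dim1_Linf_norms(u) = [2.51, 1.95, 1.35]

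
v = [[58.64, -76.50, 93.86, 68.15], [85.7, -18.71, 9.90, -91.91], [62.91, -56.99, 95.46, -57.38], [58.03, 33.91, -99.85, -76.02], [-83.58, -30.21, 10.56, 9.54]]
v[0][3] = 68.15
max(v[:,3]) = 68.15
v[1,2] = 9.9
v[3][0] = 58.03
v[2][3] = -57.38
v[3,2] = -99.85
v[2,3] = -57.38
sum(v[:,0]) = 181.7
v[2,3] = -57.38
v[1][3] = -91.91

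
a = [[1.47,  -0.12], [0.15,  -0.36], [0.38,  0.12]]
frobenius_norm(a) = 1.58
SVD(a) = [[-0.96, 0.01], [-0.12, -0.92], [-0.24, 0.40]] @ diag([1.5308264288216387, 0.3778497648817437]) @ [[-1.0,  0.08], [0.08,  1.00]]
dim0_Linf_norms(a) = [1.47, 0.36]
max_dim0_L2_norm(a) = 1.53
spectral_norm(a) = 1.53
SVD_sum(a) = [[1.47, -0.12], [0.18, -0.02], [0.37, -0.03]] + [[0.0, 0.0],  [-0.03, -0.34],  [0.01, 0.15]]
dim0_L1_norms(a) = [2.0, 0.6]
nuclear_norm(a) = 1.91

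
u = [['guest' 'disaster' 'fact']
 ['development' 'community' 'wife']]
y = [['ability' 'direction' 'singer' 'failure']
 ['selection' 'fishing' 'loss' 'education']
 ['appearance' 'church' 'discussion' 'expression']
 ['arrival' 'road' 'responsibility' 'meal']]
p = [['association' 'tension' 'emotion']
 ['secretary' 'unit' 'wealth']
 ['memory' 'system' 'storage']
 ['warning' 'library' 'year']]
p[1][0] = 'secretary'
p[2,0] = 'memory'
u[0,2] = 'fact'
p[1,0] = 'secretary'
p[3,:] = ['warning', 'library', 'year']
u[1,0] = 'development'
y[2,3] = 'expression'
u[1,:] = ['development', 'community', 'wife']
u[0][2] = 'fact'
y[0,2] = 'singer'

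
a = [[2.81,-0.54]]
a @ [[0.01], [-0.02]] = [[0.04]]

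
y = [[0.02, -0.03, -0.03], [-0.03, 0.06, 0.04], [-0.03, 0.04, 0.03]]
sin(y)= [[0.02, -0.03, -0.03],[-0.03, 0.06, 0.04],[-0.03, 0.04, 0.03]]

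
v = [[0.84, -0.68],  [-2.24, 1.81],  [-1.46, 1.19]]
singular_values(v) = [3.61, 0.01]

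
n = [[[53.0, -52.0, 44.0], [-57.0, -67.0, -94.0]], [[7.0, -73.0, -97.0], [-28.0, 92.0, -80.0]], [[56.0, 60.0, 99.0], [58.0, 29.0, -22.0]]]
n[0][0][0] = 53.0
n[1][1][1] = 92.0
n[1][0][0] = 7.0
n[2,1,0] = 58.0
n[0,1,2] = -94.0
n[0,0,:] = [53.0, -52.0, 44.0]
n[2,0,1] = 60.0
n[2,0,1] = 60.0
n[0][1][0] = -57.0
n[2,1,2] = -22.0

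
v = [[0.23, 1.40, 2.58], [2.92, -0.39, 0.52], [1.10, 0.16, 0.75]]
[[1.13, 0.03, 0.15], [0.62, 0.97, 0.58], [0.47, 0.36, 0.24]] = v@[[0.21, 0.27, 0.18], [0.31, -0.28, -0.05], [0.25, 0.14, 0.07]]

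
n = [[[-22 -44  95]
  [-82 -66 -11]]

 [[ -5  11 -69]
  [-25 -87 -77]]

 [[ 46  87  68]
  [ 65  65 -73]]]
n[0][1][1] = -66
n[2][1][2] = -73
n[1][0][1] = 11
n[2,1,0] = 65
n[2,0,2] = 68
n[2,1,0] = 65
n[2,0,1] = 87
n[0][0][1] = -44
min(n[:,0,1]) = -44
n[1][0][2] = -69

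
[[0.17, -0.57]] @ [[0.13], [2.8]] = [[-1.57]]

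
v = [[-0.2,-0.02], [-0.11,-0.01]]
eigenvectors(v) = [[-0.88,0.10], [-0.48,-1.0]]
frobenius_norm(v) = 0.23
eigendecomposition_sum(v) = [[-0.2, -0.02], [-0.11, -0.01]] + [[0.00, -0.0],[-0.00, 0.0]]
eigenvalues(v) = [-0.21, 0.0]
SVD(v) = [[-0.88, -0.48], [-0.48, 0.88]] @ diag([0.22934524092017203, 0.0008720477442547565]) @ [[1.0, 0.1], [-0.10, 1.0]]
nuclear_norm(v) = 0.23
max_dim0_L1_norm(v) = 0.31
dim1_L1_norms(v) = [0.22, 0.12]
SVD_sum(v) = [[-0.20, -0.02], [-0.11, -0.01]] + [[0.0,-0.00],[-0.00,0.00]]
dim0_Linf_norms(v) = [0.2, 0.02]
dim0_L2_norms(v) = [0.23, 0.02]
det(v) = -0.00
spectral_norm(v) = 0.23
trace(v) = -0.21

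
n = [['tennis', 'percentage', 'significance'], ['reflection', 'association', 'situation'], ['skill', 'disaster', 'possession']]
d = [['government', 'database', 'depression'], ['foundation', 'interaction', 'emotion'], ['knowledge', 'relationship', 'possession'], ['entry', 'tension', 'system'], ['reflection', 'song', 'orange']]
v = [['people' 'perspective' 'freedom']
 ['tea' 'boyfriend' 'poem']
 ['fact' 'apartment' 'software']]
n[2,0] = 'skill'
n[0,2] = 'significance'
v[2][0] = 'fact'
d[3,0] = 'entry'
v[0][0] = 'people'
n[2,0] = 'skill'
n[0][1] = 'percentage'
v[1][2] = 'poem'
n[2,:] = ['skill', 'disaster', 'possession']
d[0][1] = 'database'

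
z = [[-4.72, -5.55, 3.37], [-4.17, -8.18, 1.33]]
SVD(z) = [[-0.65,-0.76],[-0.76,0.65]] @ diag([12.068693627254024, 2.203323428704497]) @ [[0.52, 0.81, -0.27], [0.4, -0.50, -0.77]]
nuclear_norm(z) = 14.27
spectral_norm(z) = 12.07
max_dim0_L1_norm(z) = 13.73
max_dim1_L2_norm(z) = 9.28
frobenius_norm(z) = 12.27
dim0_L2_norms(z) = [6.3, 9.89, 3.62]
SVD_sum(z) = [[-4.06, -6.39, 2.08], [-4.74, -7.46, 2.43]] + [[-0.66,0.84,1.29], [0.57,-0.72,-1.1]]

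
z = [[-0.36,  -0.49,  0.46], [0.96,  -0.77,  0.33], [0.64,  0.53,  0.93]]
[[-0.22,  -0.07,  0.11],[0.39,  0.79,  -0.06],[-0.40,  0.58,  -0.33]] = z@ [[0.35, 0.65, -0.18], [-0.29, -0.11, -0.20], [-0.51, 0.24, -0.12]]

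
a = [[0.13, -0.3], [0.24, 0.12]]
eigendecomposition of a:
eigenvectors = [[0.75+0.00j,(0.75-0j)],[(0.01-0.67j),0.01+0.67j]]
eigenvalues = [(0.12+0.27j), (0.12-0.27j)]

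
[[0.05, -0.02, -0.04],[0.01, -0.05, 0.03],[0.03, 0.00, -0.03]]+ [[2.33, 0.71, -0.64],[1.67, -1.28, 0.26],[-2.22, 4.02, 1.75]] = [[2.38, 0.69, -0.68], [1.68, -1.33, 0.29], [-2.19, 4.02, 1.72]]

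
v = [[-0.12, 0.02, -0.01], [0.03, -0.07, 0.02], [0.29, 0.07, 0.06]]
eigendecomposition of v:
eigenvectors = [[0.04+0.00j, -0.43+0.06j, (-0.43-0.06j)], [(-0.14+0j), (-0.14-0.12j), (-0.14+0.12j)], [(-0.99+0j), (0.88+0j), 0.88-0.00j]]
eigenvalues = [(0.06+0j), (-0.09+0.01j), (-0.09-0.01j)]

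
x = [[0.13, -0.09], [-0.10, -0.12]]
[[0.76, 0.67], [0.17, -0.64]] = x @ [[3.06, 5.58], [-3.98, 0.65]]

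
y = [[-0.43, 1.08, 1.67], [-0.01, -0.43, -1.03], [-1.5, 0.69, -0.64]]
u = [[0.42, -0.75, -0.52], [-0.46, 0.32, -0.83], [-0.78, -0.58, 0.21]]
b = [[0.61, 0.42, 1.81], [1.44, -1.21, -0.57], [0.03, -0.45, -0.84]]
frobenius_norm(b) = 2.93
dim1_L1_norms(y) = [3.18, 1.47, 2.83]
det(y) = 0.15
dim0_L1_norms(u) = [1.66, 1.65, 1.56]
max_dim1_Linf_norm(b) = 1.81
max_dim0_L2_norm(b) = 2.08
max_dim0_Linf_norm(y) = 1.67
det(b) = -0.14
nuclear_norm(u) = 3.00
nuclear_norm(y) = 4.13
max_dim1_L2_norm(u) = 1.0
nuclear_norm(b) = 4.15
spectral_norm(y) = 2.31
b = u @ y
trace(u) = 0.95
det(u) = -1.00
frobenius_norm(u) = 1.73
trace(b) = -1.44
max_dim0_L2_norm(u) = 1.0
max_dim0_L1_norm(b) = 3.22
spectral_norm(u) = 1.00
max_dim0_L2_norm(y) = 2.06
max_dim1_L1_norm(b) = 3.22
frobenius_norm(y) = 2.92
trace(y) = -1.50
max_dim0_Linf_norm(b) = 1.81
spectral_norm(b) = 2.32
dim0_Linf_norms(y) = [1.5, 1.08, 1.67]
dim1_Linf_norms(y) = [1.67, 1.03, 1.5]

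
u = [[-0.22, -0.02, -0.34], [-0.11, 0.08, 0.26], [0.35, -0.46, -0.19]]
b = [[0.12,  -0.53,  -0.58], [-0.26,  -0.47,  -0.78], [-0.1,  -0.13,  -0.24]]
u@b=[[0.01, 0.17, 0.22], [-0.06, -0.01, -0.06], [0.18, 0.06, 0.2]]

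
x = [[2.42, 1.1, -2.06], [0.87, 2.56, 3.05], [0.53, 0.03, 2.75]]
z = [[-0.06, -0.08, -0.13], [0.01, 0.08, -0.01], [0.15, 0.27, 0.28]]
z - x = [[-2.48,-1.18,1.93], [-0.86,-2.48,-3.06], [-0.38,0.24,-2.47]]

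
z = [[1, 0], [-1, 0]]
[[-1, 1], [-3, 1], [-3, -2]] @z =[[-2, 0], [-4, 0], [-1, 0]]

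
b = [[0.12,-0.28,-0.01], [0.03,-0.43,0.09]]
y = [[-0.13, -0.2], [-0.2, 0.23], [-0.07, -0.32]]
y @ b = [[-0.02,0.12,-0.02],[-0.02,-0.04,0.02],[-0.02,0.16,-0.03]]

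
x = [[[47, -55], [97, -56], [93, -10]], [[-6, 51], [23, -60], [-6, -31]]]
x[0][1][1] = -56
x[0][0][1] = -55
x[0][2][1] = -10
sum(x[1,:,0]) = 11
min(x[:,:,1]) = -60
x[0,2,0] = 93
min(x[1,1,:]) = -60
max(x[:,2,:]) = 93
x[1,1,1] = -60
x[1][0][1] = 51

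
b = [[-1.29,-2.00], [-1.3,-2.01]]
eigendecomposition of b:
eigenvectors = [[0.84, 0.70],[-0.54, 0.71]]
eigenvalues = [0.0, -3.3]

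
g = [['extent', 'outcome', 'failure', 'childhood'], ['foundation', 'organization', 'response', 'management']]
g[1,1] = 'organization'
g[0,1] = 'outcome'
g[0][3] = 'childhood'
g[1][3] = 'management'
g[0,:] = ['extent', 'outcome', 'failure', 'childhood']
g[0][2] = 'failure'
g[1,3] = 'management'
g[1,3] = 'management'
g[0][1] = 'outcome'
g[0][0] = 'extent'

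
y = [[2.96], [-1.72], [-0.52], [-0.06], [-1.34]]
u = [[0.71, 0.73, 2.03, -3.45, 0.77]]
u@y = [[-1.03]]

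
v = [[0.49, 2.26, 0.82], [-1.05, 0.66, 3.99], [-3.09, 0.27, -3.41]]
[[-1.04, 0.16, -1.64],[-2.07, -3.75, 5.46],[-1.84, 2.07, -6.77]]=v @ [[0.79, 0.35, 0.24], [-0.55, 0.32, -1.38], [-0.22, -0.90, 1.66]]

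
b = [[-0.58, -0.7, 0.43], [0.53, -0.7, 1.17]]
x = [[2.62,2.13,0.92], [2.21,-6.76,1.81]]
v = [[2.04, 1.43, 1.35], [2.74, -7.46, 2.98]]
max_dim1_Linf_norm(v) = 7.46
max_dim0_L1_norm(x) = 8.89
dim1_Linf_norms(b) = [0.7, 1.17]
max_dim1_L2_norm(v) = 8.49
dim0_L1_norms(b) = [1.11, 1.4, 1.6]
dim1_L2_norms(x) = [3.5, 7.34]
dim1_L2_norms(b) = [1.01, 1.46]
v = x + b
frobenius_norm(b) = 1.78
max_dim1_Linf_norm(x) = 6.76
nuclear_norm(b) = 2.40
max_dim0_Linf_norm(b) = 1.17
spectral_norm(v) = 8.49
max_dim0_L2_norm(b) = 1.25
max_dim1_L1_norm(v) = 13.18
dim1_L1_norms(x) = [5.67, 10.78]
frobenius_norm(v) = 8.95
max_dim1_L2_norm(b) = 1.46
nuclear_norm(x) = 10.75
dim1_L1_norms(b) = [1.71, 2.4]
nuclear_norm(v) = 11.32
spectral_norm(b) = 1.57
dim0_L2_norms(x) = [3.43, 7.09, 2.03]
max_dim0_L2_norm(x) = 7.09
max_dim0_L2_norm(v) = 7.6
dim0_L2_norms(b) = [0.79, 0.99, 1.25]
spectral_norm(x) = 7.42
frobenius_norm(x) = 8.13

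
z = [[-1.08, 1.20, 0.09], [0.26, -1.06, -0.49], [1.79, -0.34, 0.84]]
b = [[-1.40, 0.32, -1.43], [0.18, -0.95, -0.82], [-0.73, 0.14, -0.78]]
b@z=[[-0.96, -1.53, -1.48], [-1.91, 1.5, -0.21], [-0.57, -0.76, -0.79]]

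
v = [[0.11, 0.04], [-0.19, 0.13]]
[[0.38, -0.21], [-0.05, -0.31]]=v@ [[2.37,-0.65], [3.10,-3.36]]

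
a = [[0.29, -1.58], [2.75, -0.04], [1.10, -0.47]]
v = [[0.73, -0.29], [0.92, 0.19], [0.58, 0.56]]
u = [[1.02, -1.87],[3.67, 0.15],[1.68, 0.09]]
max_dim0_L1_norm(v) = 2.23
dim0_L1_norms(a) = [4.14, 2.09]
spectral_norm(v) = 1.33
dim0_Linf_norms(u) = [3.67, 1.87]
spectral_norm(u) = 4.18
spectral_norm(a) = 3.01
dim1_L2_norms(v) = [0.79, 0.94, 0.81]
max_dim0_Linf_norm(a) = 2.75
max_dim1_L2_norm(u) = 3.67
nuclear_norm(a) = 4.60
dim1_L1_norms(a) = [1.87, 2.79, 1.57]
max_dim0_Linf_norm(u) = 3.67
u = v + a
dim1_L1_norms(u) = [2.89, 3.82, 1.77]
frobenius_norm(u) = 4.57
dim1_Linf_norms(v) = [0.73, 0.92, 0.58]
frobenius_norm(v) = 1.47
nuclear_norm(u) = 6.03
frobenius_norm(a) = 3.40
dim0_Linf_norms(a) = [2.75, 1.58]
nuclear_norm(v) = 1.94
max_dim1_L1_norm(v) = 1.14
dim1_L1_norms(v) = [1.02, 1.11, 1.14]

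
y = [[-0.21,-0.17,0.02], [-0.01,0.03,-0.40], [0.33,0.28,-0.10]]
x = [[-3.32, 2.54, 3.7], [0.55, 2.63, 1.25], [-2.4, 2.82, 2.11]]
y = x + [[3.11, -2.71, -3.68], [-0.56, -2.60, -1.65], [2.73, -2.54, -2.21]]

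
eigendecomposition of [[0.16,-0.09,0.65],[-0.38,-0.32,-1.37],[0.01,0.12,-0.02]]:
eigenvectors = [[0.96+0.00j, (-0.17+0.59j), -0.17-0.59j], [(-0.16+0j), 0.73+0.00j, (0.73-0j)], [(-0.23+0j), -0.07-0.30j, (-0.07+0.3j)]]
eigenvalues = [(0.02+0j), (-0.1+0.26j), (-0.1-0.26j)]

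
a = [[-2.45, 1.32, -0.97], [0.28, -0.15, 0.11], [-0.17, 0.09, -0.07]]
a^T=[[-2.45, 0.28, -0.17], [1.32, -0.15, 0.09], [-0.97, 0.11, -0.07]]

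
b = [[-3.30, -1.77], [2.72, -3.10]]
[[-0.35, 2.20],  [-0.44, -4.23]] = b @[[0.02, -0.95], [0.16, 0.53]]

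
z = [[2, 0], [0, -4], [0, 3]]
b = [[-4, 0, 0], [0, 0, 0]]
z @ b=[[-8, 0, 0], [0, 0, 0], [0, 0, 0]]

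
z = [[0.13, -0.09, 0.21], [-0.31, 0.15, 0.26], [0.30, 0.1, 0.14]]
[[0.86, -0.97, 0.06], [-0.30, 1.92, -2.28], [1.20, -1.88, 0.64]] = z @ [[2.91, -6.27, 4.08], [0.06, 0.65, -1.68], [2.3, -0.47, -2.95]]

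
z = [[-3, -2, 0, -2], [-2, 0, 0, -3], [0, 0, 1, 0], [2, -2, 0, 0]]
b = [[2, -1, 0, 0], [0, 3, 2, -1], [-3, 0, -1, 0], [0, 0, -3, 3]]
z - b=[[-5, -1, 0, -2], [-2, -3, -2, -2], [3, 0, 2, 0], [2, -2, 3, -3]]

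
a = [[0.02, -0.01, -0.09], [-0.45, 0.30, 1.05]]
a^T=[[0.02, -0.45], [-0.01, 0.30], [-0.09, 1.05]]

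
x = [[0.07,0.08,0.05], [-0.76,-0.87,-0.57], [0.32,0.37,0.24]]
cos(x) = [[1.02, 0.02, 0.01], [-0.21, 0.76, -0.16], [0.09, 0.1, 1.07]]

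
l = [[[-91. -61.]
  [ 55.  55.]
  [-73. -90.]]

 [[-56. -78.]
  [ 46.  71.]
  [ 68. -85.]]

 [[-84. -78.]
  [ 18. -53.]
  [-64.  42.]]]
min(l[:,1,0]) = 18.0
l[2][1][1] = -53.0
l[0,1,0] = 55.0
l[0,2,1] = -90.0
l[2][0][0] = -84.0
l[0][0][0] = -91.0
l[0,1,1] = 55.0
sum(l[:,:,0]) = -181.0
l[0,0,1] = -61.0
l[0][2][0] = -73.0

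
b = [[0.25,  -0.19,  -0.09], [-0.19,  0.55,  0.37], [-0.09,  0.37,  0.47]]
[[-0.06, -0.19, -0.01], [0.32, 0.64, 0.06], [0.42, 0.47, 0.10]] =b @[[0.07,0.15,0.01], [0.01,1.1,-0.06], [0.89,0.16,0.27]]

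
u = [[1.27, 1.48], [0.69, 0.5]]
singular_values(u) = [2.12, 0.18]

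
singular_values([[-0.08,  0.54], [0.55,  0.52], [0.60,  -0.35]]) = [0.84, 0.8]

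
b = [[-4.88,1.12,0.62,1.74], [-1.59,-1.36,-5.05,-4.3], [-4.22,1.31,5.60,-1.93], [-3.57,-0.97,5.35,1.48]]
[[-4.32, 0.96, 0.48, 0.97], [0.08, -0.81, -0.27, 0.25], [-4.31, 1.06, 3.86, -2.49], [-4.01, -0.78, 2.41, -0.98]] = b @[[0.82, -0.03, -0.18, -0.10], [-0.03, 0.77, -0.02, -0.02], [-0.18, -0.02, 0.43, -0.37], [-0.10, -0.02, -0.37, 0.42]]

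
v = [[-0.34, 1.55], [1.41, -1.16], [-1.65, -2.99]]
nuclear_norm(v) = 5.67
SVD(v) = [[0.37, 0.40], [-0.18, -0.85], [-0.91, 0.34]] @ diag([3.683291084192069, 1.98689878683118]) @ [[0.3, 0.95], [-0.95, 0.3]]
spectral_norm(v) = 3.68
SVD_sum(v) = [[0.42, 1.31], [-0.21, -0.65], [-1.01, -3.19]] + [[-0.76, 0.24], [1.62, -0.51], [-0.64, 0.2]]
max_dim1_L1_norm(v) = 4.64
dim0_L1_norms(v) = [3.4, 5.7]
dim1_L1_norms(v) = [1.89, 2.57, 4.64]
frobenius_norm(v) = 4.19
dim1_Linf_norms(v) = [1.55, 1.41, 2.99]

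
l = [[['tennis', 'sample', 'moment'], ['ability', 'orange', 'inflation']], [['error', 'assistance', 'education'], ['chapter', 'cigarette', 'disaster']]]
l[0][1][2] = 'inflation'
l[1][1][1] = 'cigarette'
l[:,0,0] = ['tennis', 'error']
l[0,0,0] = 'tennis'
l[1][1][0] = 'chapter'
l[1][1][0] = 'chapter'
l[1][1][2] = 'disaster'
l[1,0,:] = ['error', 'assistance', 'education']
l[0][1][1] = 'orange'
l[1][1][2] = 'disaster'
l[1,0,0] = 'error'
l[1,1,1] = 'cigarette'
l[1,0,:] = ['error', 'assistance', 'education']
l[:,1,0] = ['ability', 'chapter']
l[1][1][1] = 'cigarette'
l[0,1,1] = 'orange'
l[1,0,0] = 'error'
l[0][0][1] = 'sample'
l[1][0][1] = 'assistance'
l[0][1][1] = 'orange'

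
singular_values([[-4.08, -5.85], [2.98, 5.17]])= [9.29, 0.39]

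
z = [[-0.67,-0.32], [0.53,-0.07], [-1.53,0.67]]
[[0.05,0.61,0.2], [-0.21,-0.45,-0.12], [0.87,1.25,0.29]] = z @ [[-0.33, -0.86, -0.24], [0.55, -0.1, -0.12]]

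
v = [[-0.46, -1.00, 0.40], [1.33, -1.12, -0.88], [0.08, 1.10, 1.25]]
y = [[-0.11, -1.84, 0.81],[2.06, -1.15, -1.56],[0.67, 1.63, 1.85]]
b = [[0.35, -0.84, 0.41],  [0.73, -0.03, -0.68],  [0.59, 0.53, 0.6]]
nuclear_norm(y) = 7.18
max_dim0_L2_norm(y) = 2.71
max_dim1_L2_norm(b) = 1.0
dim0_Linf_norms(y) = [2.06, 1.84, 1.85]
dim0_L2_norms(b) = [1.0, 0.99, 1.0]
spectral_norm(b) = 1.00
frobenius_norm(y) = 4.31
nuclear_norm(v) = 4.49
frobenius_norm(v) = 2.82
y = v + b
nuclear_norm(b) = 2.99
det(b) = 0.99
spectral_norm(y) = 3.32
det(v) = 2.55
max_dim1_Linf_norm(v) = 1.33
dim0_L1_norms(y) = [2.84, 4.62, 4.22]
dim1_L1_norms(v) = [1.86, 3.33, 2.43]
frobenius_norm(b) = 1.73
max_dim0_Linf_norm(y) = 2.06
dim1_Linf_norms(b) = [0.84, 0.73, 0.6]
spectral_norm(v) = 2.37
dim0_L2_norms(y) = [2.17, 2.71, 2.55]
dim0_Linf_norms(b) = [0.73, 0.84, 0.68]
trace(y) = 0.59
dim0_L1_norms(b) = [1.67, 1.4, 1.69]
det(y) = 12.23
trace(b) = 0.92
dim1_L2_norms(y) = [2.01, 2.83, 2.56]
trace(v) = -0.33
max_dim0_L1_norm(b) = 1.69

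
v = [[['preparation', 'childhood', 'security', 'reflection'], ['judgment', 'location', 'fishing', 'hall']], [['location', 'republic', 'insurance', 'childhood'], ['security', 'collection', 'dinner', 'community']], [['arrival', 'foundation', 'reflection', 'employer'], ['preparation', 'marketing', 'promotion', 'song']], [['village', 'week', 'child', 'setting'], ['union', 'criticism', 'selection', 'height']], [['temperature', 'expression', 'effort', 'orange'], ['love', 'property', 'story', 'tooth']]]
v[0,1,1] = 'location'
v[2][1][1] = 'marketing'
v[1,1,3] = 'community'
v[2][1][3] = 'song'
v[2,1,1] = 'marketing'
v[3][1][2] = 'selection'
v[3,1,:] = ['union', 'criticism', 'selection', 'height']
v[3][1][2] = 'selection'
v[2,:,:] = [['arrival', 'foundation', 'reflection', 'employer'], ['preparation', 'marketing', 'promotion', 'song']]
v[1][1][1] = 'collection'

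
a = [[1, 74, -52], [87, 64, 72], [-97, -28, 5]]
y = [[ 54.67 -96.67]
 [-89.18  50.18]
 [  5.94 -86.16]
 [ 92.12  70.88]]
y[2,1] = -86.16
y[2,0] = 5.94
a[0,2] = -52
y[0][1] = -96.67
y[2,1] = -86.16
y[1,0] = -89.18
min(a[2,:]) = -97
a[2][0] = -97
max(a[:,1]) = 74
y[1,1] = 50.18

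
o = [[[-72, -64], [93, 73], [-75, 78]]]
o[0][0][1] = -64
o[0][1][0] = 93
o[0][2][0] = -75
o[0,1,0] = 93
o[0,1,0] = 93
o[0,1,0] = 93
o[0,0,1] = -64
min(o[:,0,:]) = -72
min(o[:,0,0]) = -72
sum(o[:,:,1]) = 87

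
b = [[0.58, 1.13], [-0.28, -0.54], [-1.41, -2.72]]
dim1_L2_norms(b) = [1.27, 0.61, 3.06]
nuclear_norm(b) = 3.38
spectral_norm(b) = 3.37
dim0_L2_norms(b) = [1.55, 2.99]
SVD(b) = [[-0.38, -0.93],  [0.18, -0.09],  [0.91, -0.37]] @ diag([3.3719100546195526, 0.004752215857992452]) @ [[-0.46, -0.89], [0.89, -0.46]]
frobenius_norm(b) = 3.37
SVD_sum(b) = [[0.58,1.13], [-0.28,-0.54], [-1.41,-2.72]] + [[-0.0,0.00], [-0.0,0.00], [-0.00,0.0]]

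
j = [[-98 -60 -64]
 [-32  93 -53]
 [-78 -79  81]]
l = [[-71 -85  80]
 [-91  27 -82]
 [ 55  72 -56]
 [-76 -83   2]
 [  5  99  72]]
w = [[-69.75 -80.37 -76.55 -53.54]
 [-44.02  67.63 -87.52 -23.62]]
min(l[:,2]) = -82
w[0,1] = -80.37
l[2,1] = 72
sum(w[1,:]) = -87.53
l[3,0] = -76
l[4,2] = 72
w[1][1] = 67.63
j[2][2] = 81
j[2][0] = -78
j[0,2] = -64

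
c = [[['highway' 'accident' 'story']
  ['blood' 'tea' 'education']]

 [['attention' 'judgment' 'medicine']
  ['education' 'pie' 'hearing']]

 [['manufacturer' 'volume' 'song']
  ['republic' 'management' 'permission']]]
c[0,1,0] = 'blood'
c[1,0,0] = 'attention'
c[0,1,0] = 'blood'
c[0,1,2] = 'education'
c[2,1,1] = 'management'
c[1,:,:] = [['attention', 'judgment', 'medicine'], ['education', 'pie', 'hearing']]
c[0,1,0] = 'blood'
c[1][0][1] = 'judgment'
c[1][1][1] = 'pie'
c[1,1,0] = 'education'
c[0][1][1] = 'tea'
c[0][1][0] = 'blood'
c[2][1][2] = 'permission'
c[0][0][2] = 'story'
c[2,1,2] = 'permission'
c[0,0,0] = 'highway'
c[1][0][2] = 'medicine'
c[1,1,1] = 'pie'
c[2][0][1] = 'volume'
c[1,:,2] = ['medicine', 'hearing']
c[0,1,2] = 'education'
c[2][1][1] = 'management'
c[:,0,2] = ['story', 'medicine', 'song']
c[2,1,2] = 'permission'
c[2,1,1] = 'management'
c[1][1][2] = 'hearing'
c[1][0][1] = 'judgment'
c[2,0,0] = 'manufacturer'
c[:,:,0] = [['highway', 'blood'], ['attention', 'education'], ['manufacturer', 'republic']]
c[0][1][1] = 'tea'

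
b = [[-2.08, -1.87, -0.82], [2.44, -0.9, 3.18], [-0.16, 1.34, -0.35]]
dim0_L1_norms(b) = [4.68, 4.11, 4.35]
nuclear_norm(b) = 7.55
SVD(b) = [[-0.45, -0.8, 0.4], [0.89, -0.35, 0.29], [-0.09, 0.49, 0.87]] @ diag([4.487424876295815, 2.645962855564789, 0.4210683395518157]) @ [[0.69, -0.02, 0.72],[0.27, 0.93, -0.24],[-0.67, 0.36, 0.65]]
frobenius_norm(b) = 5.23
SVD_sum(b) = [[-1.39, 0.04, -1.44], [2.78, -0.08, 2.88], [-0.27, 0.01, -0.28]] + [[-0.58,-1.97,0.51],[-0.26,-0.87,0.22],[0.35,1.20,-0.31]] + [[-0.11, 0.06, 0.11],[-0.08, 0.04, 0.08],[-0.24, 0.13, 0.24]]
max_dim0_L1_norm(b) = 4.68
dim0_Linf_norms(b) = [2.44, 1.87, 3.18]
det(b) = 5.00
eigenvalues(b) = [(-2.06+1.45j), (-2.06-1.45j), (0.79+0j)]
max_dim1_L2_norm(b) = 4.11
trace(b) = -3.33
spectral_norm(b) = 4.49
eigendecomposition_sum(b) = [[-0.95+1.34j, -0.81-0.46j, (-0.13+1.39j)], [1.13+1.12j, (-0.57+0.7j), 1.31+0.34j], [-0.20-0.92j, 0.51-0.16j, -0.54-0.60j]] + [[(-0.95-1.34j), (-0.81+0.46j), -0.13-1.39j], [(1.13-1.12j), (-0.57-0.7j), 1.31-0.34j], [(-0.2+0.92j), 0.51+0.16j, -0.54+0.60j]] + [[-0.18+0.00j, (-0.25-0j), (-0.57+0j)],[0.18-0.00j, 0.24+0.00j, 0.55-0.00j],[(0.23-0j), 0.32+0.00j, (0.73-0j)]]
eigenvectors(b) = [[0.66+0.00j, 0.66-0.00j, -0.53+0.00j], [0.11-0.64j, (0.11+0.64j), 0.51+0.00j], [(-0.26+0.28j), -0.26-0.28j, (0.68+0j)]]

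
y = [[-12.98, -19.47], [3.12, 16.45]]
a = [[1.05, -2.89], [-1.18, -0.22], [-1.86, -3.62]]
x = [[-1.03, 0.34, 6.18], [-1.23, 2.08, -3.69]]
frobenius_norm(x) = 7.67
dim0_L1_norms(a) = [4.09, 6.73]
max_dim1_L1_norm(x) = 7.55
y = x @ a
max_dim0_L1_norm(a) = 6.73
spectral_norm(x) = 7.25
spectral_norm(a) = 4.74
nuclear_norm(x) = 9.76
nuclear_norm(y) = 33.67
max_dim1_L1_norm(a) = 5.48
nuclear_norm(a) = 6.98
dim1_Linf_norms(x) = [6.18, 3.69]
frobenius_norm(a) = 5.24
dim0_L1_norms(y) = [16.1, 35.92]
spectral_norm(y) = 28.26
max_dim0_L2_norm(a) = 4.64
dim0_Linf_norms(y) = [12.98, 19.47]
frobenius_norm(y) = 28.77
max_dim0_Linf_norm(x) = 6.18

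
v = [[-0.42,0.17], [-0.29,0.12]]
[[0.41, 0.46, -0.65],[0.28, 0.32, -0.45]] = v @ [[-0.53, -0.59, 0.84], [1.09, 1.22, -1.73]]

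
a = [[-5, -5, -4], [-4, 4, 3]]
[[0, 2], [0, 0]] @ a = [[-8, 8, 6], [0, 0, 0]]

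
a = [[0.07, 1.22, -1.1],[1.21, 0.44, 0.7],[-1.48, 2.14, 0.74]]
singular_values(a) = [2.81, 1.48, 1.45]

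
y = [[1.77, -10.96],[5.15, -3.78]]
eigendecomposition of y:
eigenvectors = [[(0.82+0j),0.82-0.00j], [(0.21-0.53j),(0.21+0.53j)]]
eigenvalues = [(-1+6.98j), (-1-6.98j)]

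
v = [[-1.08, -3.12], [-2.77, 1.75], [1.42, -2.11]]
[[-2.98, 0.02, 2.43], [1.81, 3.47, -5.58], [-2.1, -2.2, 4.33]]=v @[[-0.04, -1.03, 1.25], [0.97, 0.35, -1.21]]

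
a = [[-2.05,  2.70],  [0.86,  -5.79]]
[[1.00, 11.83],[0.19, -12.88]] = a @[[-0.66, -3.53], [-0.13, 1.70]]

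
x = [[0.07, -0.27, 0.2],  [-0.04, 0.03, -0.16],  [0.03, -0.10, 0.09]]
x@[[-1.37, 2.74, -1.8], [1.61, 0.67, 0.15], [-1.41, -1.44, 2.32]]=[[-0.81,-0.28,0.30], [0.33,0.14,-0.29], [-0.33,-0.11,0.14]]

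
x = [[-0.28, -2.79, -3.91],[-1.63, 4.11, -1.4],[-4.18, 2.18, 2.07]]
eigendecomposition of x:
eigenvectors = [[0.82+0.00j, 0.56+0.03j, 0.56-0.03j], [(0.27+0j), (0.11-0.19j), 0.11+0.19j], [0.50+0.00j, (-0.8+0j), -0.80-0.00j]]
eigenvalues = [(-3.59+0j), (4.74+0.67j), (4.74-0.67j)]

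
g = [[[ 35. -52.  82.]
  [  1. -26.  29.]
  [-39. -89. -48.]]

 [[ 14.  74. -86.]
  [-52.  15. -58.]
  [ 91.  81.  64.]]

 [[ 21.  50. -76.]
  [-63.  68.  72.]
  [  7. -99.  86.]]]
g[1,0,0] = 14.0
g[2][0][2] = -76.0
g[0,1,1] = -26.0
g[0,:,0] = [35.0, 1.0, -39.0]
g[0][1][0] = 1.0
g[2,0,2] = -76.0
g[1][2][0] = 91.0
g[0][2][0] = -39.0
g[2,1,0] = -63.0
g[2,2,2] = 86.0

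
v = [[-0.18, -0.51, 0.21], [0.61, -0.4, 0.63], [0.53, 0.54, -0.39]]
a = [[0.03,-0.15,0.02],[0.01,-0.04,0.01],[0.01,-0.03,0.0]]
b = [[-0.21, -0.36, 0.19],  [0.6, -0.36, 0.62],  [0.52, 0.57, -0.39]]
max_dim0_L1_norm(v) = 1.45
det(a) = -0.00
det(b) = -0.06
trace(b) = -0.96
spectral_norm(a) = 0.16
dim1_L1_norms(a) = [0.2, 0.06, 0.04]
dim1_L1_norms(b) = [0.76, 1.58, 1.48]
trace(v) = -0.97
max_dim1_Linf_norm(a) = 0.15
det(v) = -0.14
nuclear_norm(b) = 1.96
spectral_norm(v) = 1.11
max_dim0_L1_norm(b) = 1.33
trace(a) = -0.01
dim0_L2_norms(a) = [0.03, 0.16, 0.02]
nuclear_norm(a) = 0.17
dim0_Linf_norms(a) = [0.03, 0.15, 0.02]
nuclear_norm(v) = 2.12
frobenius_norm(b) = 1.35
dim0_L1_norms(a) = [0.05, 0.22, 0.03]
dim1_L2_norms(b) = [0.46, 0.93, 0.86]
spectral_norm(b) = 1.05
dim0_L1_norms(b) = [1.33, 1.29, 1.2]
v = a + b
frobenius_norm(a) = 0.16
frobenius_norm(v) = 1.41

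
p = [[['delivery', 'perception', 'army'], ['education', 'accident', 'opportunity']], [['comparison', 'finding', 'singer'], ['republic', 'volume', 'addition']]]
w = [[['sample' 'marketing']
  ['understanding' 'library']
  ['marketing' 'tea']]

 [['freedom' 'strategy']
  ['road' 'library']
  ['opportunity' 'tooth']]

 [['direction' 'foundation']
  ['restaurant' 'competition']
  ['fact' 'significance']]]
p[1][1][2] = 'addition'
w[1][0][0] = 'freedom'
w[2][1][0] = 'restaurant'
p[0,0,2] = 'army'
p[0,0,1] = 'perception'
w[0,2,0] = 'marketing'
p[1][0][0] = 'comparison'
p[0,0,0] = 'delivery'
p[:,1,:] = [['education', 'accident', 'opportunity'], ['republic', 'volume', 'addition']]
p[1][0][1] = 'finding'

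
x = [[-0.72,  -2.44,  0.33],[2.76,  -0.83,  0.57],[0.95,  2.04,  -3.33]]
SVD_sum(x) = [[-0.43,-1.37,1.44], [-0.08,-0.26,0.27], [0.82,2.65,-2.79]] + [[-0.23, 0.04, -0.03], [2.84, -0.52, 0.35], [0.16, -0.03, 0.02]] + [[-0.07, -1.11, -1.08], [-0.0, -0.06, -0.05], [-0.04, -0.58, -0.56]]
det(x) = -22.78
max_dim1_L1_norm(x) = 6.32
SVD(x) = [[-0.46, 0.08, 0.89], [-0.09, -1.00, 0.04], [0.89, -0.06, 0.46]] @ diag([4.442293732952196, 2.925473792045551, 1.7529773193707496]) @ [[0.21, 0.67, -0.71], [-0.98, 0.18, -0.12], [-0.04, -0.72, -0.7]]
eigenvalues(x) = [(-0.65+2.44j), (-0.65-2.44j), (-3.58+0j)]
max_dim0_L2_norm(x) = 3.39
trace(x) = -4.88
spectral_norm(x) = 4.44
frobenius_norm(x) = 5.60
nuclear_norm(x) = 9.12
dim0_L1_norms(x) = [4.43, 5.31, 4.23]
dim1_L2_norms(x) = [2.57, 2.94, 4.02]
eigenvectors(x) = [[0.04-0.62j, 0.04+0.62j, (-0.16+0j)], [(-0.67+0j), -0.67-0.00j, -0.05+0.00j], [-0.38+0.13j, (-0.38-0.13j), (0.99+0j)]]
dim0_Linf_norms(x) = [2.76, 2.44, 3.33]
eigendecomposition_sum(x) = [[-0.42+1.24j,  (-1.06-0.4j),  (-0.12+0.18j)], [1.36+0.38j,  (-0.37+1.17j),  0.20+0.12j], [(0.85-0.05j),  (0.02+0.74j),  (0.13+0.03j)]] + [[-0.42-1.24j, -1.06+0.40j, (-0.12-0.18j)], [1.36-0.38j, -0.37-1.17j, 0.20-0.12j], [(0.85+0.05j), (0.02-0.74j), 0.13-0.03j]] + [[(0.12+0j), (-0.32-0j), (0.57+0j)],[(0.04+0j), -0.10-0.00j, (0.18+0j)],[(-0.74-0j), 2.01+0.00j, (-3.6-0j)]]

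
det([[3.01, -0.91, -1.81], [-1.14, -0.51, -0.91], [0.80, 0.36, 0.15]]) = 1.267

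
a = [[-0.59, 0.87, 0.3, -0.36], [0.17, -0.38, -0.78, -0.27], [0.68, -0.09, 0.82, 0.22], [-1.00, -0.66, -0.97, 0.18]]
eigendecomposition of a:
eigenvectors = [[0.84, 0.27, -0.32, -0.33], [-0.41, 0.52, -0.08, -0.63], [-0.32, -0.28, -0.26, 0.69], [0.18, 0.76, 0.91, 0.16]]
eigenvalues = [-1.21, -0.26, 0.87, 0.63]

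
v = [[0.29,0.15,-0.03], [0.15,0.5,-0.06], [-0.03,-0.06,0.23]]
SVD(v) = [[-0.45, 0.24, -0.86], [-0.87, 0.08, 0.48], [0.18, 0.97, 0.18]] @ diag([0.5905751546126489, 0.21772388714396704, 0.21170095824338425]) @ [[-0.45,-0.87,0.18],[0.24,0.08,0.97],[-0.86,0.48,0.18]]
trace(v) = 1.02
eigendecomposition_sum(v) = [[0.12, 0.23, -0.05], [0.23, 0.45, -0.09], [-0.05, -0.09, 0.02]] + [[0.16, -0.09, -0.03], [-0.09, 0.05, 0.02], [-0.03, 0.02, 0.01]] + [[0.01, 0.00, 0.05], [0.0, 0.00, 0.02], [0.05, 0.02, 0.2]]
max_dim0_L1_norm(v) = 0.71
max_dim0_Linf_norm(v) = 0.5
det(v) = 0.03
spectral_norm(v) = 0.59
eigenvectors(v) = [[0.45, 0.86, 0.24], [0.87, -0.48, 0.08], [-0.18, -0.18, 0.97]]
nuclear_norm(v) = 1.02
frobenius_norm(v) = 0.66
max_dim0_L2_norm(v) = 0.53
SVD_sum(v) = [[0.12, 0.23, -0.05], [0.23, 0.45, -0.09], [-0.05, -0.09, 0.02]] + [[0.01, 0.00, 0.05], [0.00, 0.00, 0.02], [0.05, 0.02, 0.20]] + [[0.16,-0.09,-0.03], [-0.09,0.05,0.02], [-0.03,0.02,0.01]]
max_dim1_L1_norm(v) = 0.71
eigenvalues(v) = [0.59, 0.21, 0.22]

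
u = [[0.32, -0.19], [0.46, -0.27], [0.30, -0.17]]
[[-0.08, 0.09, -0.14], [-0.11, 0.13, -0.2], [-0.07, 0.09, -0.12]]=u @ [[-0.19,0.38,-0.12], [0.09,0.15,0.52]]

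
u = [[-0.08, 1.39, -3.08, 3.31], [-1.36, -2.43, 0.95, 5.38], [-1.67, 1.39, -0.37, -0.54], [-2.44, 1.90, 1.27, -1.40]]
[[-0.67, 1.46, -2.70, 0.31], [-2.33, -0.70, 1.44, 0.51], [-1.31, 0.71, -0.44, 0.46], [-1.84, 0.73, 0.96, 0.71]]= u @ [[0.86, -0.0, -0.03, -0.21], [-0.0, 0.54, -0.09, 0.13], [-0.03, -0.09, 0.90, 0.06], [-0.21, 0.13, 0.06, 0.09]]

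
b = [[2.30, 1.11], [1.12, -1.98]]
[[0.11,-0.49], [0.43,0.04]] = b @ [[0.12, -0.16],[-0.15, -0.11]]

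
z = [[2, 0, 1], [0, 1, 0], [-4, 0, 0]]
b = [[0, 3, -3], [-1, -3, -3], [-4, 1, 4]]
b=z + [[-2, 3, -4], [-1, -4, -3], [0, 1, 4]]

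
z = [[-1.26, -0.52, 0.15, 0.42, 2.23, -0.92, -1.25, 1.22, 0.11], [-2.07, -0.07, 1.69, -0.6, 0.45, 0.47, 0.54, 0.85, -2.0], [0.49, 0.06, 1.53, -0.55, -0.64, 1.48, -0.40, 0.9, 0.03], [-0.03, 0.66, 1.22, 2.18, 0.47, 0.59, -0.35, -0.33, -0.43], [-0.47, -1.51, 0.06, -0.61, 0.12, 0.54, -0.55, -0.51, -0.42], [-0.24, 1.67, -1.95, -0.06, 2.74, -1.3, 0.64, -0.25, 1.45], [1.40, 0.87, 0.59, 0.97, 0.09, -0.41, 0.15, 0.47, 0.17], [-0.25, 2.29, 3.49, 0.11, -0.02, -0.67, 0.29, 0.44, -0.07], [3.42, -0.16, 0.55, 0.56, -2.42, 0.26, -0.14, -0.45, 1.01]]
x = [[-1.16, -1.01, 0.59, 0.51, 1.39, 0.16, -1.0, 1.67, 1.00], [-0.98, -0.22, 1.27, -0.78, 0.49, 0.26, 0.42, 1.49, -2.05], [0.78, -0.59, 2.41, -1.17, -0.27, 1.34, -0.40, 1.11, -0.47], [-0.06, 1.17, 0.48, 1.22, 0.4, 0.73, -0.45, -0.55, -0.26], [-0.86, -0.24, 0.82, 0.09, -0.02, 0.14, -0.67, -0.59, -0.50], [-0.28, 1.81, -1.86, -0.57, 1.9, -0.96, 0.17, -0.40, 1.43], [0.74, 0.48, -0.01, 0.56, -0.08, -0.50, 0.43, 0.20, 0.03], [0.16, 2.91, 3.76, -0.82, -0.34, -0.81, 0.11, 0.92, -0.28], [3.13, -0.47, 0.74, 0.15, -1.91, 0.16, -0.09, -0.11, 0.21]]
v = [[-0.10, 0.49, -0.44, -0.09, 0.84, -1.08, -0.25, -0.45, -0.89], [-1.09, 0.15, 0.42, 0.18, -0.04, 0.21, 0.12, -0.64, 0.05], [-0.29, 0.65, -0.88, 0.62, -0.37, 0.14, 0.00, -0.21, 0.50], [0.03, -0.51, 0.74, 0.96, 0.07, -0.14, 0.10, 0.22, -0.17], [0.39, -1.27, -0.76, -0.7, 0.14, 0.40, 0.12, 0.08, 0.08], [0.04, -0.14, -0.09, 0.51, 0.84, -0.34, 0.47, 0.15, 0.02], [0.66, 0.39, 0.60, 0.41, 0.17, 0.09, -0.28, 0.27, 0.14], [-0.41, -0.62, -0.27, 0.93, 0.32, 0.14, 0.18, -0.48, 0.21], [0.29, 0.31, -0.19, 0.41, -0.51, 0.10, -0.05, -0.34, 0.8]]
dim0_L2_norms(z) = [4.48, 3.44, 4.83, 2.69, 4.38, 2.5, 1.72, 2.02, 2.74]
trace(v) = -0.03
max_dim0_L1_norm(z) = 11.23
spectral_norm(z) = 6.01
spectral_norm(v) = 2.12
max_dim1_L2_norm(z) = 4.42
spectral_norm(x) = 6.02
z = v + x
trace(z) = 2.80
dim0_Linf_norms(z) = [3.42, 2.29, 3.49, 2.18, 2.74, 1.48, 1.25, 1.22, 2.0]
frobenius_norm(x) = 9.65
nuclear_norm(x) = 23.65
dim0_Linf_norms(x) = [3.13, 2.91, 3.76, 1.22, 1.91, 1.34, 1.0, 1.67, 2.05]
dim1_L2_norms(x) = [3.12, 3.18, 3.41, 2.09, 1.6, 3.73, 1.25, 5.0, 3.78]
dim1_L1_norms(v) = [4.63, 2.9, 3.66, 2.94, 3.94, 2.6, 3.01, 3.56, 3.0]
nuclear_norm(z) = 24.34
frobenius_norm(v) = 4.28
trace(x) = 2.83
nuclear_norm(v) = 10.88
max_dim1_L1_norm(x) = 10.11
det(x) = 198.11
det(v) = -0.01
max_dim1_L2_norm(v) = 1.84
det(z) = -99.84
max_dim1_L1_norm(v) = 4.63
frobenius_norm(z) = 10.13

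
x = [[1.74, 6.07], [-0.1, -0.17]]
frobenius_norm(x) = 6.32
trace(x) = 1.57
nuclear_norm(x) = 6.37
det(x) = 0.31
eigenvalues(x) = [1.34, 0.23]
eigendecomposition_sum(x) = [[1.82, 7.35], [-0.12, -0.49]] + [[-0.08, -1.28], [0.02, 0.32]]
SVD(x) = [[-1.00, 0.03], [0.03, 1.00]] @ diag([6.3173549323854825, 0.049261123259776766]) @ [[-0.28, -0.96], [-0.96, 0.28]]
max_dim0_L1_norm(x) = 6.24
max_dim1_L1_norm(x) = 7.81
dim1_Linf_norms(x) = [6.07, 0.17]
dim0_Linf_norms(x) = [1.74, 6.07]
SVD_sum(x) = [[1.74, 6.07],  [-0.05, -0.18]] + [[-0.0, 0.00],  [-0.05, 0.01]]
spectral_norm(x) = 6.32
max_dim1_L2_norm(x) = 6.31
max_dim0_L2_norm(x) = 6.07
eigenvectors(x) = [[1.00, -0.97],  [-0.07, 0.24]]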